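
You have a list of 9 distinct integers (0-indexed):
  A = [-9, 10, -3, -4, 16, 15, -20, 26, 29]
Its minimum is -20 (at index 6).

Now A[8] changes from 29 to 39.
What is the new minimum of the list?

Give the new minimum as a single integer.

Old min = -20 (at index 6)
Change: A[8] 29 -> 39
Changed element was NOT the old min.
  New min = min(old_min, new_val) = min(-20, 39) = -20

Answer: -20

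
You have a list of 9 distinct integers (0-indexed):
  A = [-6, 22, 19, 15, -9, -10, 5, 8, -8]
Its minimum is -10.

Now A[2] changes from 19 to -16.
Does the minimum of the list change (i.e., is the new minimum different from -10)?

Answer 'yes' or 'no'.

Old min = -10
Change: A[2] 19 -> -16
Changed element was NOT the min; min changes only if -16 < -10.
New min = -16; changed? yes

Answer: yes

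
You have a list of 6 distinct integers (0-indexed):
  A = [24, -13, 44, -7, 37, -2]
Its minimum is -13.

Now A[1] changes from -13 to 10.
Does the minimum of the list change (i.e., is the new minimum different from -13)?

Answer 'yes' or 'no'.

Old min = -13
Change: A[1] -13 -> 10
Changed element was the min; new min must be rechecked.
New min = -7; changed? yes

Answer: yes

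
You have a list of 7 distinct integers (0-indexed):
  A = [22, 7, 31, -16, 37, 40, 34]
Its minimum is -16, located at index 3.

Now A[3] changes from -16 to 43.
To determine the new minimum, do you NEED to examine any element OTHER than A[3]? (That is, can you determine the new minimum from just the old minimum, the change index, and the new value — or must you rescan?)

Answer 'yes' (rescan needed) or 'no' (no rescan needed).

Answer: yes

Derivation:
Old min = -16 at index 3
Change at index 3: -16 -> 43
Index 3 WAS the min and new value 43 > old min -16. Must rescan other elements to find the new min.
Needs rescan: yes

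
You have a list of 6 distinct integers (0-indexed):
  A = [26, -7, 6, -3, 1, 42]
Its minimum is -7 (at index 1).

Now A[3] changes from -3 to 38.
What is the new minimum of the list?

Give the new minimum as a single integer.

Answer: -7

Derivation:
Old min = -7 (at index 1)
Change: A[3] -3 -> 38
Changed element was NOT the old min.
  New min = min(old_min, new_val) = min(-7, 38) = -7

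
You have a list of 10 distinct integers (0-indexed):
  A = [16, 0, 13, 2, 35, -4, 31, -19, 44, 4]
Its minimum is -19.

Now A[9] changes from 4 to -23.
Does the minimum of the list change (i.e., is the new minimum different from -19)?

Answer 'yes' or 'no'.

Answer: yes

Derivation:
Old min = -19
Change: A[9] 4 -> -23
Changed element was NOT the min; min changes only if -23 < -19.
New min = -23; changed? yes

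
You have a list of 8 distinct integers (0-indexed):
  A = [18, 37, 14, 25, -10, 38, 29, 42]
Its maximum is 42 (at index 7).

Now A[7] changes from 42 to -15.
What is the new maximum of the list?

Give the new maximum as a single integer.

Answer: 38

Derivation:
Old max = 42 (at index 7)
Change: A[7] 42 -> -15
Changed element WAS the max -> may need rescan.
  Max of remaining elements: 38
  New max = max(-15, 38) = 38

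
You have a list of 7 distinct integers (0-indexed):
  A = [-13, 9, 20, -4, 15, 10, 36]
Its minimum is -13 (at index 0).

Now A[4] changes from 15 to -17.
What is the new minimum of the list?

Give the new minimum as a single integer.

Answer: -17

Derivation:
Old min = -13 (at index 0)
Change: A[4] 15 -> -17
Changed element was NOT the old min.
  New min = min(old_min, new_val) = min(-13, -17) = -17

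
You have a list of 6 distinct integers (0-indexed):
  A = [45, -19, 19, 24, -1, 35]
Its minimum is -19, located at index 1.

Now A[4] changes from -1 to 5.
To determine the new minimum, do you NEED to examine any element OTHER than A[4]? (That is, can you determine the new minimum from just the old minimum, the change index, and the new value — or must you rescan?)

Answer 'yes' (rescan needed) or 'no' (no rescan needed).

Answer: no

Derivation:
Old min = -19 at index 1
Change at index 4: -1 -> 5
Index 4 was NOT the min. New min = min(-19, 5). No rescan of other elements needed.
Needs rescan: no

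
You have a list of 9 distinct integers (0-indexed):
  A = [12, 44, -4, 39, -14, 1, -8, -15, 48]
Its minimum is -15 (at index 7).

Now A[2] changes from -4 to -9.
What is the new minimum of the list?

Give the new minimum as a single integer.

Answer: -15

Derivation:
Old min = -15 (at index 7)
Change: A[2] -4 -> -9
Changed element was NOT the old min.
  New min = min(old_min, new_val) = min(-15, -9) = -15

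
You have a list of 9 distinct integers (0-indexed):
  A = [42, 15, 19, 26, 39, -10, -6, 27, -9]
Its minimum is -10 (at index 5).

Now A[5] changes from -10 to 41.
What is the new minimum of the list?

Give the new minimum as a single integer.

Answer: -9

Derivation:
Old min = -10 (at index 5)
Change: A[5] -10 -> 41
Changed element WAS the min. Need to check: is 41 still <= all others?
  Min of remaining elements: -9
  New min = min(41, -9) = -9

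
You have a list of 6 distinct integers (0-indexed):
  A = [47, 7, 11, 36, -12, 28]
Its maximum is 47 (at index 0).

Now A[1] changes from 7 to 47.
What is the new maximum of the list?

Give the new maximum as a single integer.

Answer: 47

Derivation:
Old max = 47 (at index 0)
Change: A[1] 7 -> 47
Changed element was NOT the old max.
  New max = max(old_max, new_val) = max(47, 47) = 47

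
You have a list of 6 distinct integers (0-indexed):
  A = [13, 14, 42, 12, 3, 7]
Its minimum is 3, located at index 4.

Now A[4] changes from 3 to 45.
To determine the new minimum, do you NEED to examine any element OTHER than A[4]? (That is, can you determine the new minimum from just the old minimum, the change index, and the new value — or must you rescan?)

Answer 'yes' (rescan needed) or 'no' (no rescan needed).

Answer: yes

Derivation:
Old min = 3 at index 4
Change at index 4: 3 -> 45
Index 4 WAS the min and new value 45 > old min 3. Must rescan other elements to find the new min.
Needs rescan: yes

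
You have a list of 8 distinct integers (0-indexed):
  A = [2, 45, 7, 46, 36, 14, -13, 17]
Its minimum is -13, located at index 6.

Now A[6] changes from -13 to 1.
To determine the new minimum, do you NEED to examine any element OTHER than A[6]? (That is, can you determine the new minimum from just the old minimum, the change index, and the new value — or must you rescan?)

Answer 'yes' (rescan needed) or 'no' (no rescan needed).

Old min = -13 at index 6
Change at index 6: -13 -> 1
Index 6 WAS the min and new value 1 > old min -13. Must rescan other elements to find the new min.
Needs rescan: yes

Answer: yes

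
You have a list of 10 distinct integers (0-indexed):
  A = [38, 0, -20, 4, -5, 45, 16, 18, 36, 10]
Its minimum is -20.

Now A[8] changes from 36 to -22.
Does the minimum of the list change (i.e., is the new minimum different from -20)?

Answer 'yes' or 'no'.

Answer: yes

Derivation:
Old min = -20
Change: A[8] 36 -> -22
Changed element was NOT the min; min changes only if -22 < -20.
New min = -22; changed? yes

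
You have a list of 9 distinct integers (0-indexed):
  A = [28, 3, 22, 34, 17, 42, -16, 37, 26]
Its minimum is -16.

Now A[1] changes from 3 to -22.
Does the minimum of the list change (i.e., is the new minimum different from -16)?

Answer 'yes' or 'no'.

Answer: yes

Derivation:
Old min = -16
Change: A[1] 3 -> -22
Changed element was NOT the min; min changes only if -22 < -16.
New min = -22; changed? yes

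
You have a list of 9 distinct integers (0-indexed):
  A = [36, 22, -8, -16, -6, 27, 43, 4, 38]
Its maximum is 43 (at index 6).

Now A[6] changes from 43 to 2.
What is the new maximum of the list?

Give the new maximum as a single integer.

Old max = 43 (at index 6)
Change: A[6] 43 -> 2
Changed element WAS the max -> may need rescan.
  Max of remaining elements: 38
  New max = max(2, 38) = 38

Answer: 38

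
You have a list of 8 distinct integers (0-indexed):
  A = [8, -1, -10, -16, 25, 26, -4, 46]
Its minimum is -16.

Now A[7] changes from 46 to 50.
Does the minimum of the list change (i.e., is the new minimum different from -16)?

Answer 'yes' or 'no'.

Old min = -16
Change: A[7] 46 -> 50
Changed element was NOT the min; min changes only if 50 < -16.
New min = -16; changed? no

Answer: no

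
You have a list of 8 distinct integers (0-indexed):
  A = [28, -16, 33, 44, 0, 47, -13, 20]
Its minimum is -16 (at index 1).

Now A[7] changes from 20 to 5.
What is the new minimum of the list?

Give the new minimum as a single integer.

Old min = -16 (at index 1)
Change: A[7] 20 -> 5
Changed element was NOT the old min.
  New min = min(old_min, new_val) = min(-16, 5) = -16

Answer: -16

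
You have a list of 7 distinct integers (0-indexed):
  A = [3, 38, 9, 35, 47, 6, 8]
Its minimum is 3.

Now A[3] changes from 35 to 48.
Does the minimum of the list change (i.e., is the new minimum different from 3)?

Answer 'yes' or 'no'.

Answer: no

Derivation:
Old min = 3
Change: A[3] 35 -> 48
Changed element was NOT the min; min changes only if 48 < 3.
New min = 3; changed? no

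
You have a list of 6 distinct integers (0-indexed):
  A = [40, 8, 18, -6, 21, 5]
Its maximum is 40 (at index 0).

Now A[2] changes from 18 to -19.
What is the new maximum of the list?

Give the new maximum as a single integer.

Old max = 40 (at index 0)
Change: A[2] 18 -> -19
Changed element was NOT the old max.
  New max = max(old_max, new_val) = max(40, -19) = 40

Answer: 40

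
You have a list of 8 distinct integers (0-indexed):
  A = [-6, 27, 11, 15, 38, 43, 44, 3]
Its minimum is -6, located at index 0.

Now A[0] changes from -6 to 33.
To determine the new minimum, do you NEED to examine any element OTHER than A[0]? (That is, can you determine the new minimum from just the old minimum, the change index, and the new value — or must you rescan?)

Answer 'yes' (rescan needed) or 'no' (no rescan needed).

Old min = -6 at index 0
Change at index 0: -6 -> 33
Index 0 WAS the min and new value 33 > old min -6. Must rescan other elements to find the new min.
Needs rescan: yes

Answer: yes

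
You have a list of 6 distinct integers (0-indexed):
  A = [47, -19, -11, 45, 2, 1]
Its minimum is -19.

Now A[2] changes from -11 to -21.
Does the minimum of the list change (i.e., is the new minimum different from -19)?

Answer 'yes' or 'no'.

Old min = -19
Change: A[2] -11 -> -21
Changed element was NOT the min; min changes only if -21 < -19.
New min = -21; changed? yes

Answer: yes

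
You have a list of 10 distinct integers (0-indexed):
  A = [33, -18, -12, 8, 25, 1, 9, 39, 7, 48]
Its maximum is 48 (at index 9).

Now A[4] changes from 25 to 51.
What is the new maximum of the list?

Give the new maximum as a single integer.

Answer: 51

Derivation:
Old max = 48 (at index 9)
Change: A[4] 25 -> 51
Changed element was NOT the old max.
  New max = max(old_max, new_val) = max(48, 51) = 51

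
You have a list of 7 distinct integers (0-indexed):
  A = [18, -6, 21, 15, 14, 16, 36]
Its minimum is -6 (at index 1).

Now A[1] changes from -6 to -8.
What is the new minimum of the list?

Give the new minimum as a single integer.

Old min = -6 (at index 1)
Change: A[1] -6 -> -8
Changed element WAS the min. Need to check: is -8 still <= all others?
  Min of remaining elements: 14
  New min = min(-8, 14) = -8

Answer: -8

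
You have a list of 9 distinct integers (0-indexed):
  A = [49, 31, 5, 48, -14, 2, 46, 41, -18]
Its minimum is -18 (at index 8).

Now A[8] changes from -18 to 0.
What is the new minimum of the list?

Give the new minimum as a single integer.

Old min = -18 (at index 8)
Change: A[8] -18 -> 0
Changed element WAS the min. Need to check: is 0 still <= all others?
  Min of remaining elements: -14
  New min = min(0, -14) = -14

Answer: -14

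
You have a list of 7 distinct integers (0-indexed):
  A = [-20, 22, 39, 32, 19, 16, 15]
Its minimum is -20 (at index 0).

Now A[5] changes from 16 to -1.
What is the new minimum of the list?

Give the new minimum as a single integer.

Old min = -20 (at index 0)
Change: A[5] 16 -> -1
Changed element was NOT the old min.
  New min = min(old_min, new_val) = min(-20, -1) = -20

Answer: -20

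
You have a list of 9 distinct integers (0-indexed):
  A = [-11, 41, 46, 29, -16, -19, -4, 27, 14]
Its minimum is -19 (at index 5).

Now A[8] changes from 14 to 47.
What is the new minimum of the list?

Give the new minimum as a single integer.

Answer: -19

Derivation:
Old min = -19 (at index 5)
Change: A[8] 14 -> 47
Changed element was NOT the old min.
  New min = min(old_min, new_val) = min(-19, 47) = -19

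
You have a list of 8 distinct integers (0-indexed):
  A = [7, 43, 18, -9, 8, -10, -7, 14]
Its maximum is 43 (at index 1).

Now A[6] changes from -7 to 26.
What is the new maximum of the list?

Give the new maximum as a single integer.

Answer: 43

Derivation:
Old max = 43 (at index 1)
Change: A[6] -7 -> 26
Changed element was NOT the old max.
  New max = max(old_max, new_val) = max(43, 26) = 43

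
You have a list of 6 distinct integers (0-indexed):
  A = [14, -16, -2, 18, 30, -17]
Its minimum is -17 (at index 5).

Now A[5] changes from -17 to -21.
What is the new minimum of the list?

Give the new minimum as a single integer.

Old min = -17 (at index 5)
Change: A[5] -17 -> -21
Changed element WAS the min. Need to check: is -21 still <= all others?
  Min of remaining elements: -16
  New min = min(-21, -16) = -21

Answer: -21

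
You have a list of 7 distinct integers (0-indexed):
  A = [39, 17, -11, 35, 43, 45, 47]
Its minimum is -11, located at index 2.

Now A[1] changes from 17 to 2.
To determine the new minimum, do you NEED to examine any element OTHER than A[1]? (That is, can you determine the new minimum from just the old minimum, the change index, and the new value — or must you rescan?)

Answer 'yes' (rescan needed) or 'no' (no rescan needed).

Answer: no

Derivation:
Old min = -11 at index 2
Change at index 1: 17 -> 2
Index 1 was NOT the min. New min = min(-11, 2). No rescan of other elements needed.
Needs rescan: no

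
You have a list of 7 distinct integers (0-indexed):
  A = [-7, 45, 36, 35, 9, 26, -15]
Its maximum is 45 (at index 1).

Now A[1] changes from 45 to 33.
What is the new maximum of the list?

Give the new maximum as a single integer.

Answer: 36

Derivation:
Old max = 45 (at index 1)
Change: A[1] 45 -> 33
Changed element WAS the max -> may need rescan.
  Max of remaining elements: 36
  New max = max(33, 36) = 36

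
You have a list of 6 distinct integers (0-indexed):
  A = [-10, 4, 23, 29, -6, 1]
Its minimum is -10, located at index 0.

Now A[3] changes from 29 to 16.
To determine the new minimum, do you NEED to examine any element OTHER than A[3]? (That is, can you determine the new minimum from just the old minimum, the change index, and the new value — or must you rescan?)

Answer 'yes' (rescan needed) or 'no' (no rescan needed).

Answer: no

Derivation:
Old min = -10 at index 0
Change at index 3: 29 -> 16
Index 3 was NOT the min. New min = min(-10, 16). No rescan of other elements needed.
Needs rescan: no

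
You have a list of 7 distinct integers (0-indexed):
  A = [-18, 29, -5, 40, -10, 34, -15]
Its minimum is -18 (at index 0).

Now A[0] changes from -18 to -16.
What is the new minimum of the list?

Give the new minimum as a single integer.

Answer: -16

Derivation:
Old min = -18 (at index 0)
Change: A[0] -18 -> -16
Changed element WAS the min. Need to check: is -16 still <= all others?
  Min of remaining elements: -15
  New min = min(-16, -15) = -16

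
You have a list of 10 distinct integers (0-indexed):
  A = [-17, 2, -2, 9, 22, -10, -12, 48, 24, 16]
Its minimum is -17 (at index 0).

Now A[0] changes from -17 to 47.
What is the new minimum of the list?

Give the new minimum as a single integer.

Answer: -12

Derivation:
Old min = -17 (at index 0)
Change: A[0] -17 -> 47
Changed element WAS the min. Need to check: is 47 still <= all others?
  Min of remaining elements: -12
  New min = min(47, -12) = -12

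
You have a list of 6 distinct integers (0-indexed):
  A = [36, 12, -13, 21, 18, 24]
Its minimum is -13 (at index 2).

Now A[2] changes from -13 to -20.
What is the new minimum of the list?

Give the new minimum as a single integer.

Old min = -13 (at index 2)
Change: A[2] -13 -> -20
Changed element WAS the min. Need to check: is -20 still <= all others?
  Min of remaining elements: 12
  New min = min(-20, 12) = -20

Answer: -20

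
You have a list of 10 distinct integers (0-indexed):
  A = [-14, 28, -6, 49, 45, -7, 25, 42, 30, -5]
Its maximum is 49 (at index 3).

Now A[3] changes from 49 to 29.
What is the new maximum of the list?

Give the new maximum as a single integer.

Answer: 45

Derivation:
Old max = 49 (at index 3)
Change: A[3] 49 -> 29
Changed element WAS the max -> may need rescan.
  Max of remaining elements: 45
  New max = max(29, 45) = 45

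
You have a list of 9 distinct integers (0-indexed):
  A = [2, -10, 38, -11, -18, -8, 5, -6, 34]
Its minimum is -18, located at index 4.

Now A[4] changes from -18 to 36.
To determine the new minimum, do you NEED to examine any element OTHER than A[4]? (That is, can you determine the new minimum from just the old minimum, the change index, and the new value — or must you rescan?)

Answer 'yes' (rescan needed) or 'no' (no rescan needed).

Old min = -18 at index 4
Change at index 4: -18 -> 36
Index 4 WAS the min and new value 36 > old min -18. Must rescan other elements to find the new min.
Needs rescan: yes

Answer: yes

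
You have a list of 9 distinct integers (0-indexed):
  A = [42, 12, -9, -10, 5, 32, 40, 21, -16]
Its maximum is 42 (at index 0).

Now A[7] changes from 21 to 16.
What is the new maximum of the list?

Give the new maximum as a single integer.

Answer: 42

Derivation:
Old max = 42 (at index 0)
Change: A[7] 21 -> 16
Changed element was NOT the old max.
  New max = max(old_max, new_val) = max(42, 16) = 42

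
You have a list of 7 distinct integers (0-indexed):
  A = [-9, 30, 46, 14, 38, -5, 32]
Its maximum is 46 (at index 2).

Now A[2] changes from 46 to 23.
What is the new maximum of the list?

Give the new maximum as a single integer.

Old max = 46 (at index 2)
Change: A[2] 46 -> 23
Changed element WAS the max -> may need rescan.
  Max of remaining elements: 38
  New max = max(23, 38) = 38

Answer: 38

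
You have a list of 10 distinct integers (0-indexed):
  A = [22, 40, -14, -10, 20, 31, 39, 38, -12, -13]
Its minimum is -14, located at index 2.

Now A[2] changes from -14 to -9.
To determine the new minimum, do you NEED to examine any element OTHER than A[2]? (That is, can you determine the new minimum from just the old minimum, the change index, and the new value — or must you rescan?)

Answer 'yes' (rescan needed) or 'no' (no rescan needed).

Answer: yes

Derivation:
Old min = -14 at index 2
Change at index 2: -14 -> -9
Index 2 WAS the min and new value -9 > old min -14. Must rescan other elements to find the new min.
Needs rescan: yes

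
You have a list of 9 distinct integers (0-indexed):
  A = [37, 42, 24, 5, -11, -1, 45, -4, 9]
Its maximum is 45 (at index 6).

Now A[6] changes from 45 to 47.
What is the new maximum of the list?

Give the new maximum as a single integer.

Old max = 45 (at index 6)
Change: A[6] 45 -> 47
Changed element WAS the max -> may need rescan.
  Max of remaining elements: 42
  New max = max(47, 42) = 47

Answer: 47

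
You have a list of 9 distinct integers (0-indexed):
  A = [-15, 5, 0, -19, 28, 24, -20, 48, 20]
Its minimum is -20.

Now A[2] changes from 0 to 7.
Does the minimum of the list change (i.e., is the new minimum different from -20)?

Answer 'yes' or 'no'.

Old min = -20
Change: A[2] 0 -> 7
Changed element was NOT the min; min changes only if 7 < -20.
New min = -20; changed? no

Answer: no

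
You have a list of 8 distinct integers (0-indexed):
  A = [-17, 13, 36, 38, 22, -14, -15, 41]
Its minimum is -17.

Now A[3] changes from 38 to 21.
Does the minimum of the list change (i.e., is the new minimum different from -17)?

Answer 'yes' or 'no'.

Old min = -17
Change: A[3] 38 -> 21
Changed element was NOT the min; min changes only if 21 < -17.
New min = -17; changed? no

Answer: no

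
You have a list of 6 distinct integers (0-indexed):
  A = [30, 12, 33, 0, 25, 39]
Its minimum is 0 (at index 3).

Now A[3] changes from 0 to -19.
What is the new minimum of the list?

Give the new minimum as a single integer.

Old min = 0 (at index 3)
Change: A[3] 0 -> -19
Changed element WAS the min. Need to check: is -19 still <= all others?
  Min of remaining elements: 12
  New min = min(-19, 12) = -19

Answer: -19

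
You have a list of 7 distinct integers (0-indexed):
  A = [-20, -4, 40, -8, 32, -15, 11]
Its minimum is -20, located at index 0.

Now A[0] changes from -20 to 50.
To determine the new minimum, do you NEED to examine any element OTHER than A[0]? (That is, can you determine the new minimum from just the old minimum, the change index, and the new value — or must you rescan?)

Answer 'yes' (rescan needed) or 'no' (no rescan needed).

Old min = -20 at index 0
Change at index 0: -20 -> 50
Index 0 WAS the min and new value 50 > old min -20. Must rescan other elements to find the new min.
Needs rescan: yes

Answer: yes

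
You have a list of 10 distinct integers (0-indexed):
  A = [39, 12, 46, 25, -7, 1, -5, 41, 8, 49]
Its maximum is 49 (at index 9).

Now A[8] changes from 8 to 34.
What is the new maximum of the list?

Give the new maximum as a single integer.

Old max = 49 (at index 9)
Change: A[8] 8 -> 34
Changed element was NOT the old max.
  New max = max(old_max, new_val) = max(49, 34) = 49

Answer: 49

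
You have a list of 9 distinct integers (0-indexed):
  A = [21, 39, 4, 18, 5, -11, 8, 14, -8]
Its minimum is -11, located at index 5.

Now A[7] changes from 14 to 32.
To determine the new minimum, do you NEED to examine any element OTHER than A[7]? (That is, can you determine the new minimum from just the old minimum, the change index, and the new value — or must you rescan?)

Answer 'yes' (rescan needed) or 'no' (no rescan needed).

Answer: no

Derivation:
Old min = -11 at index 5
Change at index 7: 14 -> 32
Index 7 was NOT the min. New min = min(-11, 32). No rescan of other elements needed.
Needs rescan: no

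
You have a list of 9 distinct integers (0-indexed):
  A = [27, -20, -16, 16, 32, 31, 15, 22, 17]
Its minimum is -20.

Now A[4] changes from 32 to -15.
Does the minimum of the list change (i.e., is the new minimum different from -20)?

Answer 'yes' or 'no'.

Answer: no

Derivation:
Old min = -20
Change: A[4] 32 -> -15
Changed element was NOT the min; min changes only if -15 < -20.
New min = -20; changed? no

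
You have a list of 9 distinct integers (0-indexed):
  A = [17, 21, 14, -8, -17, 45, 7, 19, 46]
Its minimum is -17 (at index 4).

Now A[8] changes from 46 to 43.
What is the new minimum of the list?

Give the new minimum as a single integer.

Old min = -17 (at index 4)
Change: A[8] 46 -> 43
Changed element was NOT the old min.
  New min = min(old_min, new_val) = min(-17, 43) = -17

Answer: -17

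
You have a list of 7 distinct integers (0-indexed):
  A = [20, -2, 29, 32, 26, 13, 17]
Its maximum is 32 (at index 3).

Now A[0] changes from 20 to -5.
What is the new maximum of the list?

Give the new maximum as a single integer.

Old max = 32 (at index 3)
Change: A[0] 20 -> -5
Changed element was NOT the old max.
  New max = max(old_max, new_val) = max(32, -5) = 32

Answer: 32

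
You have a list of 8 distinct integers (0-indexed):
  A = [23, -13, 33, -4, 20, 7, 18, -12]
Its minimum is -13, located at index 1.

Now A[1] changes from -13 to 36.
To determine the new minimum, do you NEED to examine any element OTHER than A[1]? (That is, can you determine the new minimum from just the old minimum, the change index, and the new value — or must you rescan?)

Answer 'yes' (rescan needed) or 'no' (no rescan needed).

Old min = -13 at index 1
Change at index 1: -13 -> 36
Index 1 WAS the min and new value 36 > old min -13. Must rescan other elements to find the new min.
Needs rescan: yes

Answer: yes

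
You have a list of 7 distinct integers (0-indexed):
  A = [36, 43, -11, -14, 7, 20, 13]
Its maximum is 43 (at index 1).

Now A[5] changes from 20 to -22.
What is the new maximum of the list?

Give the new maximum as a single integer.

Old max = 43 (at index 1)
Change: A[5] 20 -> -22
Changed element was NOT the old max.
  New max = max(old_max, new_val) = max(43, -22) = 43

Answer: 43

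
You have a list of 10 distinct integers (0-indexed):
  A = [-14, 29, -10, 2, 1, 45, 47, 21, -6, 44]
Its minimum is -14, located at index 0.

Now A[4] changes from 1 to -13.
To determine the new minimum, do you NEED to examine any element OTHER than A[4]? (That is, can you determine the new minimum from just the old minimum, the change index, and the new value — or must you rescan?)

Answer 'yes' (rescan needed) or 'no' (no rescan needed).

Old min = -14 at index 0
Change at index 4: 1 -> -13
Index 4 was NOT the min. New min = min(-14, -13). No rescan of other elements needed.
Needs rescan: no

Answer: no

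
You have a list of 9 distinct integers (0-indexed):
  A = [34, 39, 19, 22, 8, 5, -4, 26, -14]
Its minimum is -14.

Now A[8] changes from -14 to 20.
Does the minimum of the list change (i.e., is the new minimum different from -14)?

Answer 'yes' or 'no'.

Old min = -14
Change: A[8] -14 -> 20
Changed element was the min; new min must be rechecked.
New min = -4; changed? yes

Answer: yes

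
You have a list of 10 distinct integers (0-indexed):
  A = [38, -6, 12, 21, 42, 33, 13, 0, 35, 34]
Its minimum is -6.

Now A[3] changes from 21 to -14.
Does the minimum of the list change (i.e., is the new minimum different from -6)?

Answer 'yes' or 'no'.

Answer: yes

Derivation:
Old min = -6
Change: A[3] 21 -> -14
Changed element was NOT the min; min changes only if -14 < -6.
New min = -14; changed? yes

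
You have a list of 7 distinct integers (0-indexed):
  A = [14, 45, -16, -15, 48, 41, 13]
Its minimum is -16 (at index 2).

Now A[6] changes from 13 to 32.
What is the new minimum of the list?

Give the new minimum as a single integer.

Answer: -16

Derivation:
Old min = -16 (at index 2)
Change: A[6] 13 -> 32
Changed element was NOT the old min.
  New min = min(old_min, new_val) = min(-16, 32) = -16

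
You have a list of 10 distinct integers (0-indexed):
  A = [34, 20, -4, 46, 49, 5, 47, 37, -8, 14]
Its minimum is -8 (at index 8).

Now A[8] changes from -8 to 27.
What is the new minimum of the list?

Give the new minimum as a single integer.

Old min = -8 (at index 8)
Change: A[8] -8 -> 27
Changed element WAS the min. Need to check: is 27 still <= all others?
  Min of remaining elements: -4
  New min = min(27, -4) = -4

Answer: -4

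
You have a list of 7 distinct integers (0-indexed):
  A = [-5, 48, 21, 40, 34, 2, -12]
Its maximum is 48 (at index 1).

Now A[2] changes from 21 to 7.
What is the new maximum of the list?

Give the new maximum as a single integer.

Answer: 48

Derivation:
Old max = 48 (at index 1)
Change: A[2] 21 -> 7
Changed element was NOT the old max.
  New max = max(old_max, new_val) = max(48, 7) = 48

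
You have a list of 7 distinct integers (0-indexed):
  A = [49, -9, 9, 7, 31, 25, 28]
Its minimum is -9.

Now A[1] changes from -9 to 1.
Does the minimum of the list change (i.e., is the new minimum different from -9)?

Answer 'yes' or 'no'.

Old min = -9
Change: A[1] -9 -> 1
Changed element was the min; new min must be rechecked.
New min = 1; changed? yes

Answer: yes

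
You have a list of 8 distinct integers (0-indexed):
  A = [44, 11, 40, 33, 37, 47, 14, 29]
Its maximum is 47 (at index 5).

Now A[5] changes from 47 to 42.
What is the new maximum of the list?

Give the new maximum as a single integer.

Old max = 47 (at index 5)
Change: A[5] 47 -> 42
Changed element WAS the max -> may need rescan.
  Max of remaining elements: 44
  New max = max(42, 44) = 44

Answer: 44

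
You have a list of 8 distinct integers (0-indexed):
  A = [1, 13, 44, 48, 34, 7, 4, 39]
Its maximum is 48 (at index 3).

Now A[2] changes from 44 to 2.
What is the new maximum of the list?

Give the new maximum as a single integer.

Answer: 48

Derivation:
Old max = 48 (at index 3)
Change: A[2] 44 -> 2
Changed element was NOT the old max.
  New max = max(old_max, new_val) = max(48, 2) = 48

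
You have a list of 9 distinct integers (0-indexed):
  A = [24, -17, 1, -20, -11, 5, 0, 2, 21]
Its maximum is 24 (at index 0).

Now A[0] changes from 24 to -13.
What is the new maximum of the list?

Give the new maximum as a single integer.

Answer: 21

Derivation:
Old max = 24 (at index 0)
Change: A[0] 24 -> -13
Changed element WAS the max -> may need rescan.
  Max of remaining elements: 21
  New max = max(-13, 21) = 21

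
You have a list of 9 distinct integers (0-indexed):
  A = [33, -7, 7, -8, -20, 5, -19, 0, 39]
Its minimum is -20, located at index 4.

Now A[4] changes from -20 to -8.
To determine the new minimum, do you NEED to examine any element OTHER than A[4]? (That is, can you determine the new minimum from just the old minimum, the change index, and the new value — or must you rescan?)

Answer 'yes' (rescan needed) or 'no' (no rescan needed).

Old min = -20 at index 4
Change at index 4: -20 -> -8
Index 4 WAS the min and new value -8 > old min -20. Must rescan other elements to find the new min.
Needs rescan: yes

Answer: yes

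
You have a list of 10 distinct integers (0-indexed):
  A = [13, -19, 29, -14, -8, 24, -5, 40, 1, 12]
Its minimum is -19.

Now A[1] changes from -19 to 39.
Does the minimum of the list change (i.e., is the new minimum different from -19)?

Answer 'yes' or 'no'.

Answer: yes

Derivation:
Old min = -19
Change: A[1] -19 -> 39
Changed element was the min; new min must be rechecked.
New min = -14; changed? yes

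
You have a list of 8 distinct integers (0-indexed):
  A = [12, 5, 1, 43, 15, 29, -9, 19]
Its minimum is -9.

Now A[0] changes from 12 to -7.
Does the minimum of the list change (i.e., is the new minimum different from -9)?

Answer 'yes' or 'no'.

Answer: no

Derivation:
Old min = -9
Change: A[0] 12 -> -7
Changed element was NOT the min; min changes only if -7 < -9.
New min = -9; changed? no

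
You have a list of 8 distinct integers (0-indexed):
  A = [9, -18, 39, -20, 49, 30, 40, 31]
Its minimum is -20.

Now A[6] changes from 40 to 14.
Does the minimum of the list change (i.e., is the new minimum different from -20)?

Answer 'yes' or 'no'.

Old min = -20
Change: A[6] 40 -> 14
Changed element was NOT the min; min changes only if 14 < -20.
New min = -20; changed? no

Answer: no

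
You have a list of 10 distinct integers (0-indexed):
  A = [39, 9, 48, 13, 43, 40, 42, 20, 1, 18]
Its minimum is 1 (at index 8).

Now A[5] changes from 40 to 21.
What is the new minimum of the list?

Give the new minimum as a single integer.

Answer: 1

Derivation:
Old min = 1 (at index 8)
Change: A[5] 40 -> 21
Changed element was NOT the old min.
  New min = min(old_min, new_val) = min(1, 21) = 1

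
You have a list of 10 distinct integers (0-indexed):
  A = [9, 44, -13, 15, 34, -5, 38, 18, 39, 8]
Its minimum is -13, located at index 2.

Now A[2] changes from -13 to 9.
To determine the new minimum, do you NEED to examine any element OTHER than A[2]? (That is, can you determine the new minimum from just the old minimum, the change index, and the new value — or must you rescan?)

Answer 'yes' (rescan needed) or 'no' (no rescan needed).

Answer: yes

Derivation:
Old min = -13 at index 2
Change at index 2: -13 -> 9
Index 2 WAS the min and new value 9 > old min -13. Must rescan other elements to find the new min.
Needs rescan: yes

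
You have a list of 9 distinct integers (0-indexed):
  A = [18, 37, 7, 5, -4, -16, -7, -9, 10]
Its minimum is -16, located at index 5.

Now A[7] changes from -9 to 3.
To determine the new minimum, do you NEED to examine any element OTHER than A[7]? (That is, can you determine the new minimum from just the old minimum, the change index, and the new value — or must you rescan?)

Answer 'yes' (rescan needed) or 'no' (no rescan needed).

Old min = -16 at index 5
Change at index 7: -9 -> 3
Index 7 was NOT the min. New min = min(-16, 3). No rescan of other elements needed.
Needs rescan: no

Answer: no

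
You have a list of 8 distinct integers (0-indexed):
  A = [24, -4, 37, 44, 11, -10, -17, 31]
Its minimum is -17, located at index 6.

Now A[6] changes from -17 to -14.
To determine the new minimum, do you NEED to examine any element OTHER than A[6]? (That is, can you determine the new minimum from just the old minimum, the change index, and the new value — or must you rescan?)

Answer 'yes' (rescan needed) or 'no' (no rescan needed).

Old min = -17 at index 6
Change at index 6: -17 -> -14
Index 6 WAS the min and new value -14 > old min -17. Must rescan other elements to find the new min.
Needs rescan: yes

Answer: yes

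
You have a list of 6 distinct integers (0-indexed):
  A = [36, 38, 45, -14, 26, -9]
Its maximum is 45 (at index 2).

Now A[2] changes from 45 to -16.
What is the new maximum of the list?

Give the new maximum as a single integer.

Answer: 38

Derivation:
Old max = 45 (at index 2)
Change: A[2] 45 -> -16
Changed element WAS the max -> may need rescan.
  Max of remaining elements: 38
  New max = max(-16, 38) = 38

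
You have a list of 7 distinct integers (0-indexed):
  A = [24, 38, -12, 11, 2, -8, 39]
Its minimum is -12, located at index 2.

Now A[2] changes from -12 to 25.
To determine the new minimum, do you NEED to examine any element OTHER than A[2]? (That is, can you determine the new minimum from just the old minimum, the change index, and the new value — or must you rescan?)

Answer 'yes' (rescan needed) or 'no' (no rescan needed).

Answer: yes

Derivation:
Old min = -12 at index 2
Change at index 2: -12 -> 25
Index 2 WAS the min and new value 25 > old min -12. Must rescan other elements to find the new min.
Needs rescan: yes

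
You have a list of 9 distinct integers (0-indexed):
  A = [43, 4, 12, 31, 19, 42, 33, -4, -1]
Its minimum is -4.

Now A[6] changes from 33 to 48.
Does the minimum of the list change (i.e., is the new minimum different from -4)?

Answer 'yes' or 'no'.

Old min = -4
Change: A[6] 33 -> 48
Changed element was NOT the min; min changes only if 48 < -4.
New min = -4; changed? no

Answer: no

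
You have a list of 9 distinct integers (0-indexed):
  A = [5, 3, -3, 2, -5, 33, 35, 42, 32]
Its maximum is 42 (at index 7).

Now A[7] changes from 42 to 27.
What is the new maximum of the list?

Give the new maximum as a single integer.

Old max = 42 (at index 7)
Change: A[7] 42 -> 27
Changed element WAS the max -> may need rescan.
  Max of remaining elements: 35
  New max = max(27, 35) = 35

Answer: 35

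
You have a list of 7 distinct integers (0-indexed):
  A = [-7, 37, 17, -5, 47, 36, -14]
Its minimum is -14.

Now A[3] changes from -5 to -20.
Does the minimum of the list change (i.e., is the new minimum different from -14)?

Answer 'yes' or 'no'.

Answer: yes

Derivation:
Old min = -14
Change: A[3] -5 -> -20
Changed element was NOT the min; min changes only if -20 < -14.
New min = -20; changed? yes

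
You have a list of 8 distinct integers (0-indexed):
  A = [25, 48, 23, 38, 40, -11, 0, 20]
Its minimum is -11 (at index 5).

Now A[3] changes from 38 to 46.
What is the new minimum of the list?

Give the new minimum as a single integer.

Answer: -11

Derivation:
Old min = -11 (at index 5)
Change: A[3] 38 -> 46
Changed element was NOT the old min.
  New min = min(old_min, new_val) = min(-11, 46) = -11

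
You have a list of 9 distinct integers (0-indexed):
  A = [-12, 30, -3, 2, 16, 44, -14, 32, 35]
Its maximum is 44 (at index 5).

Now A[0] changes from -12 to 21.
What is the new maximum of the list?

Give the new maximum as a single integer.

Old max = 44 (at index 5)
Change: A[0] -12 -> 21
Changed element was NOT the old max.
  New max = max(old_max, new_val) = max(44, 21) = 44

Answer: 44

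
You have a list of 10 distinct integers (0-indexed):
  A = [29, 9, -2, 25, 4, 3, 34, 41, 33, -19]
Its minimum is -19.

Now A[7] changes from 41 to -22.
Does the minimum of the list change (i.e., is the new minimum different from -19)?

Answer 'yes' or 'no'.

Old min = -19
Change: A[7] 41 -> -22
Changed element was NOT the min; min changes only if -22 < -19.
New min = -22; changed? yes

Answer: yes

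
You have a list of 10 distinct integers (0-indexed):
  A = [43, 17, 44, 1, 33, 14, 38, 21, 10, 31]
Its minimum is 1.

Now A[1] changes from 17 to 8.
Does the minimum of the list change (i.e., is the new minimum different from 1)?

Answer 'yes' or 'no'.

Answer: no

Derivation:
Old min = 1
Change: A[1] 17 -> 8
Changed element was NOT the min; min changes only if 8 < 1.
New min = 1; changed? no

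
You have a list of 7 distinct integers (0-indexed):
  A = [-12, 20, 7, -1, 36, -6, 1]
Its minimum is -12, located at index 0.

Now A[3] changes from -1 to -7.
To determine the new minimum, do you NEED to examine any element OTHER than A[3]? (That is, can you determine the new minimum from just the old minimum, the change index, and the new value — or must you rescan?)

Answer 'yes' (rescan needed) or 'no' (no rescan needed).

Answer: no

Derivation:
Old min = -12 at index 0
Change at index 3: -1 -> -7
Index 3 was NOT the min. New min = min(-12, -7). No rescan of other elements needed.
Needs rescan: no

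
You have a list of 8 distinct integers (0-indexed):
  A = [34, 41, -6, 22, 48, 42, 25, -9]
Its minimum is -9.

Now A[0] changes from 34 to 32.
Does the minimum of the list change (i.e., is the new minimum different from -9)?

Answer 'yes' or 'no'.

Old min = -9
Change: A[0] 34 -> 32
Changed element was NOT the min; min changes only if 32 < -9.
New min = -9; changed? no

Answer: no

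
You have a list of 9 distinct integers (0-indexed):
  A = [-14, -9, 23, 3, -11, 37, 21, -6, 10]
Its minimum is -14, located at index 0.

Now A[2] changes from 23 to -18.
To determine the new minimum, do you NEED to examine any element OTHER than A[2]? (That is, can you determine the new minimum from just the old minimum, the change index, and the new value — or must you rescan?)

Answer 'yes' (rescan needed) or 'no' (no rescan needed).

Old min = -14 at index 0
Change at index 2: 23 -> -18
Index 2 was NOT the min. New min = min(-14, -18). No rescan of other elements needed.
Needs rescan: no

Answer: no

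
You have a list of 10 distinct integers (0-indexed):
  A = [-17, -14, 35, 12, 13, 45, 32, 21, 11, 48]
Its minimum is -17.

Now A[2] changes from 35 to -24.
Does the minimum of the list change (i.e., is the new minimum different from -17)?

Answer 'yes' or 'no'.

Answer: yes

Derivation:
Old min = -17
Change: A[2] 35 -> -24
Changed element was NOT the min; min changes only if -24 < -17.
New min = -24; changed? yes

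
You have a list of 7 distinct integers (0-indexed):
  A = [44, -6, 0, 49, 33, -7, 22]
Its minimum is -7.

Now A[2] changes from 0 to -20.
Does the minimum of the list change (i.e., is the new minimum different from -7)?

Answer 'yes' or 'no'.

Old min = -7
Change: A[2] 0 -> -20
Changed element was NOT the min; min changes only if -20 < -7.
New min = -20; changed? yes

Answer: yes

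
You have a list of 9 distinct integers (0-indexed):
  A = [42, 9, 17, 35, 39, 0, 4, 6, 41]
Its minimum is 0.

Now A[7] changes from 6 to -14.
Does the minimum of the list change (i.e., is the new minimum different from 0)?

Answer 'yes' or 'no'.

Old min = 0
Change: A[7] 6 -> -14
Changed element was NOT the min; min changes only if -14 < 0.
New min = -14; changed? yes

Answer: yes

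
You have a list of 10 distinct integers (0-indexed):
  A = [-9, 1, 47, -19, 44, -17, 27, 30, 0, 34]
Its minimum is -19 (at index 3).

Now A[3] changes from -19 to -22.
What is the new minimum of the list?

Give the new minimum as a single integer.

Answer: -22

Derivation:
Old min = -19 (at index 3)
Change: A[3] -19 -> -22
Changed element WAS the min. Need to check: is -22 still <= all others?
  Min of remaining elements: -17
  New min = min(-22, -17) = -22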